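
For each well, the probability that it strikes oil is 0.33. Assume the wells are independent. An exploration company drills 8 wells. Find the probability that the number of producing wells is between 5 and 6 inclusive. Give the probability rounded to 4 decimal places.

0.0821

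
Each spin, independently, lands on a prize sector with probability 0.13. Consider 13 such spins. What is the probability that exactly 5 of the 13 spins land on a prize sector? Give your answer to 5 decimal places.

0.01568

X ~ Binomial(n=13, p=0.13).
P(X=5) = C(13,5) · p^5 · (1−p)^8
= 1287 · 3.7129e-05 · 0.32821 = 0.0156837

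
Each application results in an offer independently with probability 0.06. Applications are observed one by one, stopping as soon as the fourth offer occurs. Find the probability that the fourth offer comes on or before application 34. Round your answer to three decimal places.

0.145

Finishing within 34 applications ⇔ at least 4 successes in the first 34. With X ~ Binomial(34, 0.06), P(Y ≤ 34) = 1 − P(X ≤ 3).
  k=0: C(34,0)·0.06^0·0.94^34 = 0.12200
  k=1: C(34,1)·0.06^1·0.94^33 = 0.26476
  k=2: C(34,2)·0.06^2·0.94^32 = 0.27884
  k=3: C(34,3)·0.06^3·0.94^31 = 0.18985
1 − 0.85544 = 0.14456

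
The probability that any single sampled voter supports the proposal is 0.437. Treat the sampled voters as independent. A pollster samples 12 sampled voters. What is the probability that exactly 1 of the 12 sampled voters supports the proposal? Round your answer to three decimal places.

X ~ Binomial(n=12, p=0.437).
P(X=1) = C(12,1) · p^1 · (1−p)^11
= 12 · 0.437 · 0.0018013 = 0.00945

0.009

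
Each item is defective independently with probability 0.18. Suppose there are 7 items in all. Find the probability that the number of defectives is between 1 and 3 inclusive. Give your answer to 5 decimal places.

0.72759

X ~ Binomial(7, 0.18); P(1 ≤ X ≤ 3) = Σ C(7,k) p^k (1−p)^(7−k) over k:
  k=1: C(7,1)·0.18^1·0.82^6 = 0.3830484
  k=2: C(7,2)·0.18^2·0.82^5 = 0.2522514
  k=3: C(7,3)·0.18^3·0.82^4 = 0.0922871
Total = 0.7275869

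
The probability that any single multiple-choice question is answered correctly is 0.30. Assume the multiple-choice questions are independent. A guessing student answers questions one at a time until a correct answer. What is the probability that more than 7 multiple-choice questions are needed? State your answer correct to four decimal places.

0.0824

Y = number of multiple-choice questions to the first success; geometric, p = 0.30.
P(Y > 7) = P(first 7 all fail) = (1−p)^7 = 0.082354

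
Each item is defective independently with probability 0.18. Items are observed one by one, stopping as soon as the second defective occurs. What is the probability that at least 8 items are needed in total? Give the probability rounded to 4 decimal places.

0.6323

Needing more than 7 items ⇔ fewer than 2 successes in the first 7. With X ~ Binomial(7, 0.18), P(Y > 7) = P(X ≤ 1).
  k=0: C(7,0)·0.18^0·0.82^7 = 0.249285
  k=1: C(7,1)·0.18^1·0.82^6 = 0.383048
P(X ≤ 1) = 0.632334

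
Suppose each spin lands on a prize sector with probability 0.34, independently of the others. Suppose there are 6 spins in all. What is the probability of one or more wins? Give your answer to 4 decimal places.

P(at least one) = 1 − P(none) = 1 − (1 − 0.34)^6
= 1 − 0.082654 = 0.917346

0.9173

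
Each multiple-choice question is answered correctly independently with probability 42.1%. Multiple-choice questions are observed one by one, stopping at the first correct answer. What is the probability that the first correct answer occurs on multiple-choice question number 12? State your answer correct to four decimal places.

Geometric (trials to first success), p = 0.421.
P(Y = 12) = (1−p)^11 · p = 0.0024517 · 0.421 = 0.001032

0.0010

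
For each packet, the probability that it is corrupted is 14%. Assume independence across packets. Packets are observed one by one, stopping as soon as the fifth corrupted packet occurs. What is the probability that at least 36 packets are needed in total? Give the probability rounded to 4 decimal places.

Needing more than 35 packets ⇔ fewer than 5 successes in the first 35. With X ~ Binomial(35, 0.14), P(Y > 35) = P(X ≤ 4).
  k=0: C(35,0)·0.14^0·0.86^35 = 0.005099
  k=1: C(35,1)·0.14^1·0.86^34 = 0.029050
  k=2: C(35,2)·0.14^2·0.86^33 = 0.080394
  k=3: C(35,3)·0.14^3·0.86^32 = 0.143961
  k=4: C(35,4)·0.14^4·0.86^31 = 0.187484
P(X ≤ 4) = 0.445987

0.4460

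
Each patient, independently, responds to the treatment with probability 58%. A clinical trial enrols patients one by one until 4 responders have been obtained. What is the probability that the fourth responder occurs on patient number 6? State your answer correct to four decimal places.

Y = trial on which the fourth success occurs; negative binomial, r=4, p=0.58.
P(Y=6) = C(5,3) · p^4 · (1−p)^2
= 10 · 0.11316 · 0.1764 = 0.199623

0.1996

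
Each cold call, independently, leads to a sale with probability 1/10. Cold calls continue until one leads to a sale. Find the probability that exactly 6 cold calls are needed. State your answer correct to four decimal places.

0.0590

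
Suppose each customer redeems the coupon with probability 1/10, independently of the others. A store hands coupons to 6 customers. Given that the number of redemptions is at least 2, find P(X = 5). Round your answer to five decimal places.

X ~ Binomial(6, 0.10). Want P(X=5 | X≥2) = P(X=5) / P(X≥2).
P(X=5) = C(6,5)·0.10^5·0.90^1 = 0.0000540
P(X≥2) = 1 − 0.5314410 − 0.3542940 = 0.1142650
Ratio = 0.0000540 / 0.1142650 = 0.0004726

0.00047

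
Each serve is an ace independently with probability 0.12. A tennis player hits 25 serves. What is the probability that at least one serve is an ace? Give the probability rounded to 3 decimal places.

0.959

P(at least one) = 1 − P(none) = 1 − (1 − 0.12)^25
= 1 − 0.04093 = 0.95907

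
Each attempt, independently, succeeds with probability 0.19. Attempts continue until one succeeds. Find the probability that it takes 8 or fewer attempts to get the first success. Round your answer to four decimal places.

0.8147

Y = number of attempts to the first success; geometric, p = 0.19.
P(Y ≤ 8) = 1 − (1−p)^8 = 1 − 0.185302 = 0.814698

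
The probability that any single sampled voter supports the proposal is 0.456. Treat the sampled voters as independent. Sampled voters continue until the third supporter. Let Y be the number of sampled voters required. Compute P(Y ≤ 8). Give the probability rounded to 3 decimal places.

Finishing within 8 sampled voters ⇔ at least 3 successes in the first 8. With X ~ Binomial(8, 0.456), P(Y ≤ 8) = 1 − P(X ≤ 2).
  k=0: C(8,0)·0.456^0·0.544^8 = 0.00767
  k=1: C(8,1)·0.456^1·0.544^7 = 0.05143
  k=2: C(8,2)·0.456^2·0.544^6 = 0.15090
1 − 0.21000 = 0.79000

0.790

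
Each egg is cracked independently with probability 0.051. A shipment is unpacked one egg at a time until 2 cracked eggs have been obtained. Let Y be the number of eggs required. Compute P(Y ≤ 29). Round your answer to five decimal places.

Finishing within 29 eggs ⇔ at least 2 successes in the first 29. With X ~ Binomial(29, 0.051), P(Y ≤ 29) = 1 − P(X ≤ 1).
  k=0: C(29,0)·0.051^0·0.949^29 = 0.2191392
  k=1: C(29,1)·0.051^1·0.949^28 = 0.3415247
1 − 0.5606639 = 0.4393361

0.43934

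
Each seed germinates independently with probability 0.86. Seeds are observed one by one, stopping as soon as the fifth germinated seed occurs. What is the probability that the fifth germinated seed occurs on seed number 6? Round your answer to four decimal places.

0.3293

Y = trial on which the fifth success occurs; negative binomial, r=5, p=0.86.
P(Y=6) = C(5,4) · p^5 · (1−p)^1
= 5 · 0.47043 · 0.14 = 0.329299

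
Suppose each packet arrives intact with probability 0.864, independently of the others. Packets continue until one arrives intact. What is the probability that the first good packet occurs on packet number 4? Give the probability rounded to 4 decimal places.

Geometric (trials to first success), p = 0.864.
P(Y = 4) = (1−p)^3 · p = 0.0025155 · 0.864 = 0.002173

0.0022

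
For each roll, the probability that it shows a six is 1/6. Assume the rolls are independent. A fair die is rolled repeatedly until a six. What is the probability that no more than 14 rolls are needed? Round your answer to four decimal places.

Y = number of rolls to the first success; geometric, p = 0.166667.
P(Y ≤ 14) = 1 − (1−p)^14 = 1 − 0.077887 = 0.922113

0.9221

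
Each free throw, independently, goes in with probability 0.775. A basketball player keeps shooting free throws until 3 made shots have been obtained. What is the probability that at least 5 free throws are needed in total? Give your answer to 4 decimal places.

0.2203

Needing more than 4 free throws ⇔ fewer than 3 successes in the first 4. With X ~ Binomial(4, 0.775), P(Y > 4) = P(X ≤ 2).
  k=0: C(4,0)·0.775^0·0.225^4 = 0.002563
  k=1: C(4,1)·0.775^1·0.225^3 = 0.035311
  k=2: C(4,2)·0.775^2·0.225^2 = 0.182440
P(X ≤ 2) = 0.220314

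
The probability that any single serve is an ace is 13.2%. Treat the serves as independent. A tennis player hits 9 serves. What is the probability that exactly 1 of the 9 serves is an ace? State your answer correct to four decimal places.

0.3828

X ~ Binomial(n=9, p=0.132).
P(X=1) = C(9,1) · p^1 · (1−p)^8
= 9 · 0.132 · 0.32222 = 0.382802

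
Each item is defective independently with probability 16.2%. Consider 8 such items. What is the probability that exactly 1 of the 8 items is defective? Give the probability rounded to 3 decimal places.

X ~ Binomial(n=8, p=0.162).
P(X=1) = C(8,1) · p^1 · (1−p)^7
= 8 · 0.162 · 0.29021 = 0.37611

0.376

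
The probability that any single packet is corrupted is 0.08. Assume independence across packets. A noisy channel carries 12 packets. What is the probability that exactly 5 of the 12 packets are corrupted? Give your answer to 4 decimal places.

X ~ Binomial(n=12, p=0.08).
P(X=5) = C(12,5) · p^5 · (1−p)^7
= 792 · 3.2768e-06 · 0.55785 = 0.001448

0.0014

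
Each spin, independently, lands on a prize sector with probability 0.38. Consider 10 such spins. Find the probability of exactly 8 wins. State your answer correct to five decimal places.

0.00752

X ~ Binomial(n=10, p=0.38).
P(X=8) = C(10,8) · p^8 · (1−p)^2
= 45 · 0.00043478 · 0.3844 = 0.0075208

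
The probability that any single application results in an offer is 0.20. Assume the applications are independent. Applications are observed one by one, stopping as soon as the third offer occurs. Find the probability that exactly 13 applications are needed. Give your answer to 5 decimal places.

Y = trial on which the third success occurs; negative binomial, r=3, p=0.20.
P(Y=13) = C(12,2) · p^3 · (1−p)^10
= 66 · 0.008 · 0.10737 = 0.0566936

0.05669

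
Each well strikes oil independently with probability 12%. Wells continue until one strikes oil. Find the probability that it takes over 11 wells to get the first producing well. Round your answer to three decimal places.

0.245

Y = number of wells to the first success; geometric, p = 0.12.
P(Y > 11) = P(first 11 all fail) = (1−p)^11 = 0.24508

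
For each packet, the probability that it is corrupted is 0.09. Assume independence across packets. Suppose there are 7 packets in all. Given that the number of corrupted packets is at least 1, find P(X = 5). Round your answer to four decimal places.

0.0002

X ~ Binomial(7, 0.09). Want P(X=5 | X≥1) = P(X=5) / P(X≥1).
P(X=5) = C(7,5)·0.09^5·0.91^2 = 0.000103
P(X≥1) = 1 − 0.516761 = 0.483239
Ratio = 0.000103 / 0.483239 = 0.000212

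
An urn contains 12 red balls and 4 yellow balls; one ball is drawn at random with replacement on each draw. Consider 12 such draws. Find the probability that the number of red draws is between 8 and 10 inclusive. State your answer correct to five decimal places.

X ~ Binomial(12, 0.75); P(8 ≤ X ≤ 10) = Σ C(12,k) p^k (1−p)^(12−k) over k:
  k=8: C(12,8)·0.75^8·0.25^4 = 0.1935777
  k=9: C(12,9)·0.75^9·0.25^3 = 0.2581036
  k=10: C(12,10)·0.75^10·0.25^2 = 0.2322932
Total = 0.6839746

0.68397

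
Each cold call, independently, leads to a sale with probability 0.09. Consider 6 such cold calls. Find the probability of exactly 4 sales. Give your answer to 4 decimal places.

0.0008

X ~ Binomial(n=6, p=0.09).
P(X=4) = C(6,4) · p^4 · (1−p)^2
= 15 · 6.561e-05 · 0.8281 = 0.000815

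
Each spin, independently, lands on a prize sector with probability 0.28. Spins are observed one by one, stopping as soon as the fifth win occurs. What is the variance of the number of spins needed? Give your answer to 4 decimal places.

Y = total spins until the fifth success; negative binomial with r=5, p=0.28.
Var(Y) = r(1−p)/p² = 5·0.72 / 0.28² = 45.918367

45.9184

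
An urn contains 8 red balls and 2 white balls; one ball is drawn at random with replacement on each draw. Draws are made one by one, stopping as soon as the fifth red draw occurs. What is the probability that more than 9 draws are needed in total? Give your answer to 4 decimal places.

0.0196

Needing more than 9 draws ⇔ fewer than 5 successes in the first 9. With X ~ Binomial(9, 0.80), P(Y > 9) = P(X ≤ 4).
  k=0: C(9,0)·0.80^0·0.20^9 = 0.000001
  k=1: C(9,1)·0.80^1·0.20^8 = 0.000018
  k=2: C(9,2)·0.80^2·0.20^7 = 0.000295
  k=3: C(9,3)·0.80^3·0.20^6 = 0.002753
  k=4: C(9,4)·0.80^4·0.20^5 = 0.016515
P(X ≤ 4) = 0.019581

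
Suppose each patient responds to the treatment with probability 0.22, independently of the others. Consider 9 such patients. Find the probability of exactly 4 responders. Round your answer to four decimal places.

X ~ Binomial(n=9, p=0.22).
P(X=4) = C(9,4) · p^4 · (1−p)^5
= 126 · 0.0023426 · 0.28872 = 0.085219

0.0852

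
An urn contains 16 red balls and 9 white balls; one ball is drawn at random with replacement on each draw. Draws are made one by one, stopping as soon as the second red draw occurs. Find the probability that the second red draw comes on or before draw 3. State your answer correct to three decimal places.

0.705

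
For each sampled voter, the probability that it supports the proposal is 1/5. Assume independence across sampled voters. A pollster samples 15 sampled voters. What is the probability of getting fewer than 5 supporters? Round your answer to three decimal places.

X ~ Binomial(15, 0.20); P(X ≤ 4) = Σ C(15,k) p^k (1−p)^(15−k) over k:
  k=0: C(15,0)·0.20^0·0.80^15 = 0.03518
  k=1: C(15,1)·0.20^1·0.80^14 = 0.13194
  k=2: C(15,2)·0.20^2·0.80^13 = 0.23090
  k=3: C(15,3)·0.20^3·0.80^12 = 0.25014
  k=4: C(15,4)·0.20^4·0.80^11 = 0.18760
Total = 0.83577

0.836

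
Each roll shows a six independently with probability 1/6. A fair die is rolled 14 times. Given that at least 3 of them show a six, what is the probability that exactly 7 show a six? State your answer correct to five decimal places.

X ~ Binomial(14, 0.166667). Want P(X=7 | X≥3) = P(X=7) / P(X≥3).
P(X=7) = C(14,7)·0.166667^7·0.833333^7 = 0.0034215
P(X≥3) = 1 − 0.0778866 − 0.2180824 − 0.2835071 = 0.4205240
Ratio = 0.0034215 / 0.4205240 = 0.0081363

0.00814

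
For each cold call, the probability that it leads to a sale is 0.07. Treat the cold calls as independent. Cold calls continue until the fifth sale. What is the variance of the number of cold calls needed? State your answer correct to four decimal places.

948.9796

Y = total cold calls until the fifth success; negative binomial with r=5, p=0.07.
Var(Y) = r(1−p)/p² = 5·0.93 / 0.07² = 948.979592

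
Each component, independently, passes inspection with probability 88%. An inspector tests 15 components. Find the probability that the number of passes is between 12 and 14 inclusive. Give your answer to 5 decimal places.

0.75716

X ~ Binomial(15, 0.88); P(12 ≤ X ≤ 14) = Σ C(15,k) p^k (1−p)^(15−k) over k:
  k=12: C(15,12)·0.88^12·0.12^3 = 0.1695693
  k=13: C(15,13)·0.88^13·0.12^2 = 0.2869634
  k=14: C(15,14)·0.88^14·0.12^1 = 0.3006283
Total = 0.7571610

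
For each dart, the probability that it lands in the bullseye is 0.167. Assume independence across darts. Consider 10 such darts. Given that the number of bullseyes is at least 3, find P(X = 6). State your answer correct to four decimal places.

0.0097

X ~ Binomial(10, 0.167). Want P(X=6 | X≥3) = P(X=6) / P(X≥3).
P(X=6) = C(10,6)·0.167^6·0.833^4 = 0.002193
P(X≥3) = 1 − 0.160861 − 0.322494 − 0.290941 = 0.225704
Ratio = 0.002193 / 0.225704 = 0.009718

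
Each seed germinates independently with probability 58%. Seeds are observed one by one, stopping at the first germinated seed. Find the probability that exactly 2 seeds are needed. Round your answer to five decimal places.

Geometric (trials to first success), p = 0.58.
P(Y = 2) = (1−p)^1 · p = 0.42 · 0.58 = 0.2436000

0.24360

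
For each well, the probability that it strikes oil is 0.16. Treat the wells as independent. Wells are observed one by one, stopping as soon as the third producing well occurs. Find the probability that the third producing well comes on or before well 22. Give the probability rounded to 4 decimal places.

Finishing within 22 wells ⇔ at least 3 successes in the first 22. With X ~ Binomial(22, 0.16), P(Y ≤ 22) = 1 − P(X ≤ 2).
  k=0: C(22,0)·0.16^0·0.84^22 = 0.021585
  k=1: C(22,1)·0.16^1·0.84^21 = 0.090450
  k=2: C(22,2)·0.16^2·0.84^20 = 0.180900
1 − 0.292934 = 0.707066

0.7071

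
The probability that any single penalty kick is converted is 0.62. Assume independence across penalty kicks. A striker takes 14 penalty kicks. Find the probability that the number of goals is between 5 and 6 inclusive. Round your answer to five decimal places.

X ~ Binomial(14, 0.62); P(5 ≤ X ≤ 6) = Σ C(14,k) p^k (1−p)^(14−k) over k:
  k=5: C(14,5)·0.62^5·0.38^9 = 0.0303023
  k=6: C(14,6)·0.62^6·0.38^8 = 0.0741608
Total = 0.1044630

0.10446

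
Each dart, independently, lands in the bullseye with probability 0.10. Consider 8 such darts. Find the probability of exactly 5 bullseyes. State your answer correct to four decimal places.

0.0004

X ~ Binomial(n=8, p=0.10).
P(X=5) = C(8,5) · p^5 · (1−p)^3
= 56 · 1e-05 · 0.729 = 0.000408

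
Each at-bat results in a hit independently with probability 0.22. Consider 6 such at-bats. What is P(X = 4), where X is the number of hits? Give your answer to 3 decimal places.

0.021

X ~ Binomial(n=6, p=0.22).
P(X=4) = C(6,4) · p^4 · (1−p)^2
= 15 · 0.0023426 · 0.6084 = 0.02138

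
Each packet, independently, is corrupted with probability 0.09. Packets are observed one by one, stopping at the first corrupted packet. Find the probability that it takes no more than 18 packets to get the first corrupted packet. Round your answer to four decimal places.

Y = number of packets to the first success; geometric, p = 0.09.
P(Y ≤ 18) = 1 − (1−p)^18 = 1 − 0.183124 = 0.816876

0.8169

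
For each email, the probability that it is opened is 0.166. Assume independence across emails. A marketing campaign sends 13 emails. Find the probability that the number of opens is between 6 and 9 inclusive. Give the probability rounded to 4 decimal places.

0.0124

X ~ Binomial(13, 0.166); P(6 ≤ X ≤ 9) = Σ C(13,k) p^k (1−p)^(13−k) over k:
  k=6: C(13,6)·0.166^6·0.834^7 = 0.010077
  k=7: C(13,7)·0.166^7·0.834^6 = 0.002006
  k=8: C(13,8)·0.166^8·0.834^5 = 0.000299
  k=9: C(13,9)·0.166^9·0.834^4 = 0.000033
Total = 0.012415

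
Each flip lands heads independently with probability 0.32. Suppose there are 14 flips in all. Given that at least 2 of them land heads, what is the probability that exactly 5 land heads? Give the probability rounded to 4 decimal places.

0.2162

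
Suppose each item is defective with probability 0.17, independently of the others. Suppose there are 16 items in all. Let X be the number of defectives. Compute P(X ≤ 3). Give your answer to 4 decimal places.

X ~ Binomial(16, 0.17); P(X ≤ 3) = Σ C(16,k) p^k (1−p)^(16−k) over k:
  k=0: C(16,0)·0.17^0·0.83^16 = 0.050728
  k=1: C(16,1)·0.17^1·0.83^15 = 0.166242
  k=2: C(16,2)·0.17^2·0.83^14 = 0.255371
  k=3: C(16,3)·0.17^3·0.83^13 = 0.244090
Total = 0.716432

0.7164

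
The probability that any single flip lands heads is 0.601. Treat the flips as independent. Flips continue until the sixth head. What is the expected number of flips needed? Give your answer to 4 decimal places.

9.9834

Y = total flips until the sixth success; negative binomial with r=6, p=0.601.
E[Y] = r / p = 6 / 0.601 = 9.983361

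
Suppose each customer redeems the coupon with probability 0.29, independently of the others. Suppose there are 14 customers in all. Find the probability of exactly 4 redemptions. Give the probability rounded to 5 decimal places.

0.23047

X ~ Binomial(n=14, p=0.29).
P(X=4) = C(14,4) · p^4 · (1−p)^10
= 1001 · 0.0070728 · 0.032552 = 0.2304674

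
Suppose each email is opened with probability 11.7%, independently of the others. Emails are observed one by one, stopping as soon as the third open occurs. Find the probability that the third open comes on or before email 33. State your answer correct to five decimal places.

0.75883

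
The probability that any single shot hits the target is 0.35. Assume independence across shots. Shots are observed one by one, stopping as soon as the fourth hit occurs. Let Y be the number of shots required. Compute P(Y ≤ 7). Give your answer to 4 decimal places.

0.1998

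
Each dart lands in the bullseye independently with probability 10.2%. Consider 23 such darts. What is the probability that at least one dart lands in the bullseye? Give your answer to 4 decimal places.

P(at least one) = 1 − P(none) = 1 − (1 − 0.102)^23
= 1 − 0.084208 = 0.915792

0.9158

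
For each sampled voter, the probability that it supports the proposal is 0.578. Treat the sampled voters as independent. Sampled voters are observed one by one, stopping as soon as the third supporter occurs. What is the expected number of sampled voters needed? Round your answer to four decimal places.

Y = total sampled voters until the third success; negative binomial with r=3, p=0.578.
E[Y] = r / p = 3 / 0.578 = 5.190311

5.1903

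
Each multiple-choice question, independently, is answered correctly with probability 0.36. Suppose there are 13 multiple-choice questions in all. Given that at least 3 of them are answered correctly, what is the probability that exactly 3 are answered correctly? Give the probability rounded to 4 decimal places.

X ~ Binomial(13, 0.36). Want P(X=3 | X≥3) = P(X=3) / P(X≥3).
P(X=3) = C(13,3)·0.36^3·0.64^10 = 0.153841
P(X≥3) = 1 − 0.003022 − 0.022101 − 0.074590 = 0.900287
Ratio = 0.153841 / 0.900287 = 0.170880

0.1709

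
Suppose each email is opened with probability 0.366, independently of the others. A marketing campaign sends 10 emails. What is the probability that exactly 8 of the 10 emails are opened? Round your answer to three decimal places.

X ~ Binomial(n=10, p=0.366).
P(X=8) = C(10,8) · p^8 · (1−p)^2
= 45 · 0.00032199 · 0.40196 = 0.00582

0.006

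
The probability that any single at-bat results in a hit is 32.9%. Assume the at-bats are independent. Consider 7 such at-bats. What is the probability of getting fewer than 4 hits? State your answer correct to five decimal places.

0.83330

X ~ Binomial(7, 0.329); P(X ≤ 3) = Σ C(7,k) p^k (1−p)^(7−k) over k:
  k=0: C(7,0)·0.329^0·0.671^7 = 0.0612432
  k=1: C(7,1)·0.329^1·0.671^6 = 0.2101982
  k=2: C(7,2)·0.329^2·0.671^5 = 0.3091888
  k=3: C(7,3)·0.329^3·0.671^4 = 0.2526654
Total = 0.8332956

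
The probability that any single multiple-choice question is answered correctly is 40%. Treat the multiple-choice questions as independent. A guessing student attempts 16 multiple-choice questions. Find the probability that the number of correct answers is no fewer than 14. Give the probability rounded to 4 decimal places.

0.0001

X ~ Binomial(16, 0.40); P(X ≥ 14) = Σ C(16,k) p^k (1−p)^(16−k) over k:
  k=14: C(16,14)·0.40^14·0.60^2 = 0.000116
  k=15: C(16,15)·0.40^15·0.60^1 = 0.000010
  k=16: C(16,16)·0.40^16·0.60^0 = 0.000000
Total = 0.000127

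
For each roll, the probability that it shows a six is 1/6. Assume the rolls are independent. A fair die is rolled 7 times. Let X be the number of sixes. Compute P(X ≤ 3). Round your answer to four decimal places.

0.9824

X ~ Binomial(7, 0.166667); P(X ≤ 3) = Σ C(7,k) p^k (1−p)^(7−k) over k:
  k=0: C(7,0)·0.166667^0·0.833333^7 = 0.279082
  k=1: C(7,1)·0.166667^1·0.833333^6 = 0.390714
  k=2: C(7,2)·0.166667^2·0.833333^5 = 0.234429
  k=3: C(7,3)·0.166667^3·0.833333^4 = 0.078143
Total = 0.982367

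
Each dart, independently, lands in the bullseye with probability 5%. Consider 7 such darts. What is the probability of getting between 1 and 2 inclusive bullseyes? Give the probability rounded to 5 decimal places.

0.29791

X ~ Binomial(7, 0.05); P(1 ≤ X ≤ 2) = Σ C(7,k) p^k (1−p)^(7−k) over k:
  k=1: C(7,1)·0.05^1·0.95^6 = 0.2572822
  k=2: C(7,2)·0.05^2·0.95^5 = 0.0406235
Total = 0.2979057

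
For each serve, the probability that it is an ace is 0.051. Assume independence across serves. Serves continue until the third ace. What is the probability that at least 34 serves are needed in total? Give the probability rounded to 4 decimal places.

Needing more than 33 serves ⇔ fewer than 3 successes in the first 33. With X ~ Binomial(33, 0.051), P(Y > 33) = P(X ≤ 2).
  k=0: C(33,0)·0.051^0·0.949^33 = 0.177740
  k=1: C(33,1)·0.051^1·0.949^32 = 0.315212
  k=2: C(33,2)·0.051^2·0.949^31 = 0.271036
P(X ≤ 2) = 0.763988

0.7640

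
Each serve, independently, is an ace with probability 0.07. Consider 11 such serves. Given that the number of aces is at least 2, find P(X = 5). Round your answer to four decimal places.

X ~ Binomial(11, 0.07). Want P(X=5 | X≥2) = P(X=5) / P(X≥2).
P(X=5) = C(11,5)·0.07^5·0.93^6 = 0.000502
P(X≥2) = 1 − 0.450104 − 0.372666 = 0.177230
Ratio = 0.000502 / 0.177230 = 0.002835

0.0028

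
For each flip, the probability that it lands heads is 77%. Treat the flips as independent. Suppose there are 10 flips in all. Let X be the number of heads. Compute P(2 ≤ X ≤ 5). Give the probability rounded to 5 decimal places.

0.05691

X ~ Binomial(10, 0.77); P(2 ≤ X ≤ 5) = Σ C(10,k) p^k (1−p)^(10−k) over k:
  k=2: C(10,2)·0.77^2·0.23^8 = 0.0002089
  k=3: C(10,3)·0.77^3·0.23^7 = 0.0018653
  k=4: C(10,4)·0.77^4·0.23^6 = 0.0109282
  k=5: C(10,5)·0.77^5·0.23^5 = 0.0439029
Total = 0.0569054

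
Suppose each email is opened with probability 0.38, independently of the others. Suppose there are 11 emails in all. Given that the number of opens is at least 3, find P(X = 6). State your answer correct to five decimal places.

X ~ Binomial(11, 0.38). Want P(X=6 | X≥3) = P(X=6) / P(X≥3).
P(X=6) = C(11,6)·0.38^6·0.62^5 = 0.1274389
P(X≥3) = 1 − 0.0052037 − 0.0350827 − 0.1075115 = 0.8522021
Ratio = 0.1274389 / 0.8522021 = 0.1495407

0.14954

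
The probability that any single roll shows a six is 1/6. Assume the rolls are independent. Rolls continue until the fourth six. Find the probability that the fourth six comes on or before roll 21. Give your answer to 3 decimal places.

0.473

Finishing within 21 rolls ⇔ at least 4 successes in the first 21. With X ~ Binomial(21, 0.166667), P(Y ≤ 21) = 1 − P(X ≤ 3).
  k=0: C(21,0)·0.166667^0·0.833333^21 = 0.02174
  k=1: C(21,1)·0.166667^1·0.833333^20 = 0.09129
  k=2: C(21,2)·0.166667^2·0.833333^19 = 0.18259
  k=3: C(21,3)·0.166667^3·0.833333^18 = 0.23128
1 − 0.52690 = 0.47310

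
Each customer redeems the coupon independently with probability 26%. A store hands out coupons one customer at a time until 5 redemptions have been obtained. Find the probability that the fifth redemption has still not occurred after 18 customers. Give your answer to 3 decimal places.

0.479

Needing more than 18 customers ⇔ fewer than 5 successes in the first 18. With X ~ Binomial(18, 0.26), P(Y > 18) = P(X ≤ 4).
  k=0: C(18,0)·0.26^0·0.74^18 = 0.00443
  k=1: C(18,1)·0.26^1·0.74^17 = 0.02800
  k=2: C(18,2)·0.26^2·0.74^16 = 0.08363
  k=3: C(18,3)·0.26^3·0.74^15 = 0.15671
  k=4: C(18,4)·0.26^4·0.74^14 = 0.20647
P(X ≤ 4) = 0.47923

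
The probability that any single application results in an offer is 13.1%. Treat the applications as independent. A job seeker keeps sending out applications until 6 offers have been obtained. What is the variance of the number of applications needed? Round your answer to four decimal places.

303.8284

Y = total applications until the sixth success; negative binomial with r=6, p=0.131.
Var(Y) = r(1−p)/p² = 6·0.869 / 0.131² = 303.828448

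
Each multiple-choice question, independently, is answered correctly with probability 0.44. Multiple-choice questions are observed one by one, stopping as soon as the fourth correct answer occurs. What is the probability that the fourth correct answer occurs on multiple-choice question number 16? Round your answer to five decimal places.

Y = trial on which the fourth success occurs; negative binomial, r=4, p=0.44.
P(Y=16) = C(15,3) · p^4 · (1−p)^12
= 455 · 0.037481 · 0.00095117 = 0.0162210

0.01622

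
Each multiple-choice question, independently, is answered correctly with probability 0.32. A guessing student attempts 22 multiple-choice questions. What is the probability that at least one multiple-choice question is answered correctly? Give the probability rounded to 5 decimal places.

P(at least one) = 1 − P(none) = 1 − (1 − 0.32)^22
= 1 − 0.0002066 = 0.9997934

0.99979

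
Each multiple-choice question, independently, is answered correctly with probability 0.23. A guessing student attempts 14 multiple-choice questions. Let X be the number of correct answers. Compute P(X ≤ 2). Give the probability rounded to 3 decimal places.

X ~ Binomial(14, 0.23); P(X ≤ 2) = Σ C(14,k) p^k (1−p)^(14−k) over k:
  k=0: C(14,0)·0.23^0·0.77^14 = 0.02576
  k=1: C(14,1)·0.23^1·0.77^13 = 0.10770
  k=2: C(14,2)·0.23^2·0.77^12 = 0.20912
Total = 0.34258

0.343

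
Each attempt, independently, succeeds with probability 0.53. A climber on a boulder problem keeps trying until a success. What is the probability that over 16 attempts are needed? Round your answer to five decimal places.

Y = number of attempts to the first success; geometric, p = 0.53.
P(Y > 16) = P(first 16 all fail) = (1−p)^16 = 0.0000057

0.00001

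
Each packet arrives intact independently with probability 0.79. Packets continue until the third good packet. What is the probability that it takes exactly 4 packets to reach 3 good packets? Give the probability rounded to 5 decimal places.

0.31061

Y = trial on which the third success occurs; negative binomial, r=3, p=0.79.
P(Y=4) = C(3,2) · p^3 · (1−p)^1
= 3 · 0.49304 · 0.21 = 0.3106146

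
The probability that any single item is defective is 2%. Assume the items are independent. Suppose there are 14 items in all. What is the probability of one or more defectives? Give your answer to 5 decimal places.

P(at least one) = 1 − P(none) = 1 − (1 − 0.02)^14
= 1 − 0.7536419 = 0.2463581

0.24636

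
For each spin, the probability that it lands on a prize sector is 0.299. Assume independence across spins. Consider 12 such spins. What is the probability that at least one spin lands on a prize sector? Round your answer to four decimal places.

0.9859

P(at least one) = 1 − P(none) = 1 − (1 − 0.299)^12
= 1 − 0.014080 = 0.985920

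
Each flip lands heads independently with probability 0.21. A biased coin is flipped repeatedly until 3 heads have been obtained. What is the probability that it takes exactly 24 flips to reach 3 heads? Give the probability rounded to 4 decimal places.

0.0166

Y = trial on which the third success occurs; negative binomial, r=3, p=0.21.
P(Y=24) = C(23,2) · p^3 · (1−p)^21
= 253 · 0.009261 · 0.0070822 = 0.016594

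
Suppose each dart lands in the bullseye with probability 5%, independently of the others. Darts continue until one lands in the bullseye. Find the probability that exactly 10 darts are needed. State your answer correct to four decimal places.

0.0315

Geometric (trials to first success), p = 0.05.
P(Y = 10) = (1−p)^9 · p = 0.63025 · 0.05 = 0.031512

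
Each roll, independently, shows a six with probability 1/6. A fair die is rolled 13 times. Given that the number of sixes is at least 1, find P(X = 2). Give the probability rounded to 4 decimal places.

X ~ Binomial(13, 0.166667). Want P(X=2 | X≥1) = P(X=2) / P(X≥1).
P(X=2) = C(13,2)·0.166667^2·0.833333^11 = 0.291607
P(X≥1) = 1 − 0.093464 = 0.906536
Ratio = 0.291607 / 0.906536 = 0.321672

0.3217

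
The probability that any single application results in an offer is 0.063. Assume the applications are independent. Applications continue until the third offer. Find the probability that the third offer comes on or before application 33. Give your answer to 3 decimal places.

0.345

Finishing within 33 applications ⇔ at least 3 successes in the first 33. With X ~ Binomial(33, 0.063), P(Y ≤ 33) = 1 − P(X ≤ 2).
  k=0: C(33,0)·0.063^0·0.937^33 = 0.11679
  k=1: C(33,1)·0.063^1·0.937^32 = 0.25913
  k=2: C(33,2)·0.063^2·0.937^31 = 0.27877
1 − 0.65469 = 0.34531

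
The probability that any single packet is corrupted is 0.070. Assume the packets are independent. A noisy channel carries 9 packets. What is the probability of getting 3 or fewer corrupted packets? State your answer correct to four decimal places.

X ~ Binomial(9, 0.07); P(X ≤ 3) = Σ C(9,k) p^k (1−p)^(9−k) over k:
  k=0: C(9,0)·0.07^0·0.93^9 = 0.520411
  k=1: C(9,1)·0.07^1·0.93^8 = 0.352537
  k=2: C(9,2)·0.07^2·0.93^7 = 0.106140
  k=3: C(9,3)·0.07^3·0.93^6 = 0.018641
Total = 0.997729

0.9977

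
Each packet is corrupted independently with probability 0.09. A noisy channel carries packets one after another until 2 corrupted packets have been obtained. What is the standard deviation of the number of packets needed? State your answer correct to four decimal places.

14.9897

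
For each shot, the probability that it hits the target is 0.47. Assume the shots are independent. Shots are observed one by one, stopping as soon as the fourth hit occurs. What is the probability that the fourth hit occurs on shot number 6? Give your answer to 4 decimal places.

0.1371

Y = trial on which the fourth success occurs; negative binomial, r=4, p=0.47.
P(Y=6) = C(5,3) · p^4 · (1−p)^2
= 10 · 0.048797 · 0.2809 = 0.137070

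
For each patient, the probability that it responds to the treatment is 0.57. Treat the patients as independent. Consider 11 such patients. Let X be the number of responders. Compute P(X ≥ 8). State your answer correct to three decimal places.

0.230

X ~ Binomial(11, 0.57); P(X ≥ 8) = Σ C(11,k) p^k (1−p)^(11−k) over k:
  k=8: C(11,8)·0.57^8·0.43^3 = 0.14618
  k=9: C(11,9)·0.57^9·0.43^2 = 0.06459
  k=10: C(11,10)·0.57^10·0.43^1 = 0.01712
  k=11: C(11,11)·0.57^11·0.43^0 = 0.00206
Total = 0.22996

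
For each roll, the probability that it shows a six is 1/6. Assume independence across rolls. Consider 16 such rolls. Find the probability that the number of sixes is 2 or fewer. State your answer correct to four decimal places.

0.4868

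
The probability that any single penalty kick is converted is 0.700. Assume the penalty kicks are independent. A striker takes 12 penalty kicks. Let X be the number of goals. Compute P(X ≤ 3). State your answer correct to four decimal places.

0.0017

X ~ Binomial(12, 0.70); P(X ≤ 3) = Σ C(12,k) p^k (1−p)^(12−k) over k:
  k=0: C(12,0)·0.70^0·0.30^12 = 0.000001
  k=1: C(12,1)·0.70^1·0.30^11 = 0.000015
  k=2: C(12,2)·0.70^2·0.30^10 = 0.000191
  k=3: C(12,3)·0.70^3·0.30^9 = 0.001485
Total = 0.001692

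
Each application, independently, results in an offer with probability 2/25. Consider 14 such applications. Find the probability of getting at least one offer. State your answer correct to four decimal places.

0.6888

P(at least one) = 1 − P(none) = 1 − (1 − 0.08)^14
= 1 − 0.311193 = 0.688807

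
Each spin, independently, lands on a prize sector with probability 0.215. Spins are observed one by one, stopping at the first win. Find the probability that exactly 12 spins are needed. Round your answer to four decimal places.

Geometric (trials to first success), p = 0.215.
P(Y = 12) = (1−p)^11 · p = 0.069754 · 0.215 = 0.014997

0.0150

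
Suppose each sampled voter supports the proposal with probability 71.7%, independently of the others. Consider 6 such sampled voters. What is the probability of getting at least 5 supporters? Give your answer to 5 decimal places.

X ~ Binomial(6, 0.717); P(X ≥ 5) = Σ C(6,k) p^k (1−p)^(6−k) over k:
  k=5: C(6,5)·0.717^5·0.283^1 = 0.3217610
  k=6: C(6,6)·0.717^6·0.283^0 = 0.1358673
Total = 0.4576283

0.45763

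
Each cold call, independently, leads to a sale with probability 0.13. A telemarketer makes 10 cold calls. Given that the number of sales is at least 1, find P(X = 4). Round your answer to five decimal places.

0.03460

X ~ Binomial(10, 0.13). Want P(X=4 | X≥1) = P(X=4) / P(X≥1).
P(X=4) = C(10,4)·0.13^4·0.87^6 = 0.0260081
P(X≥1) = 1 − 0.2484234 = 0.7515766
Ratio = 0.0260081 / 0.7515766 = 0.0346047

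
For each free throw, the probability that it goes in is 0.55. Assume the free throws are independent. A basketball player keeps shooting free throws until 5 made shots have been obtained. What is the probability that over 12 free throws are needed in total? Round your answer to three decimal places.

Needing more than 12 free throws ⇔ fewer than 5 successes in the first 12. With X ~ Binomial(12, 0.55), P(Y > 12) = P(X ≤ 4).
  k=0: C(12,0)·0.55^0·0.45^12 = 0.00007
  k=1: C(12,1)·0.55^1·0.45^11 = 0.00101
  k=2: C(12,2)·0.55^2·0.45^10 = 0.00680
  k=3: C(12,3)·0.55^3·0.45^9 = 0.02770
  k=4: C(12,4)·0.55^4·0.45^8 = 0.07617
P(X ≤ 4) = 0.11174

0.112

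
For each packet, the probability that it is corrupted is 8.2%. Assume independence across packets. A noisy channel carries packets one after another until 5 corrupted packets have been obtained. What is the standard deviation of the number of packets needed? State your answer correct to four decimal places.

26.1272

Y = total packets until the fifth success; negative binomial with r=5, p=0.082.
SD(Y) = √[r(1−p)/p²] = √(682.629387) = 26.127177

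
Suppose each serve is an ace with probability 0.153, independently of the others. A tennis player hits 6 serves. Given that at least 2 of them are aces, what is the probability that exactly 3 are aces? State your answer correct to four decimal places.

0.1888

X ~ Binomial(6, 0.153). Want P(X=3 | X≥2) = P(X=3) / P(X≥2).
P(X=3) = C(6,3)·0.153^3·0.847^3 = 0.043527
P(X≥2) = 1 − 0.369233 − 0.400184 = 0.230583
Ratio = 0.043527 / 0.230583 = 0.188767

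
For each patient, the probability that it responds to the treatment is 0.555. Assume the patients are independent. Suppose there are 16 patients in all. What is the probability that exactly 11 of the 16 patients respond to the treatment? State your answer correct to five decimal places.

X ~ Binomial(n=16, p=0.555).
P(X=11) = C(16,11) · p^11 · (1−p)^5
= 4368 · 0.0015389 · 0.01745 = 0.1173020

0.11730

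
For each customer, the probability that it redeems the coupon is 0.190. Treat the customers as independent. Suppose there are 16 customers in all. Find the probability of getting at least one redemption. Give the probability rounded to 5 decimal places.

P(at least one) = 1 − P(none) = 1 − (1 − 0.19)^16
= 1 − 0.0343368 = 0.9656632

0.96566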